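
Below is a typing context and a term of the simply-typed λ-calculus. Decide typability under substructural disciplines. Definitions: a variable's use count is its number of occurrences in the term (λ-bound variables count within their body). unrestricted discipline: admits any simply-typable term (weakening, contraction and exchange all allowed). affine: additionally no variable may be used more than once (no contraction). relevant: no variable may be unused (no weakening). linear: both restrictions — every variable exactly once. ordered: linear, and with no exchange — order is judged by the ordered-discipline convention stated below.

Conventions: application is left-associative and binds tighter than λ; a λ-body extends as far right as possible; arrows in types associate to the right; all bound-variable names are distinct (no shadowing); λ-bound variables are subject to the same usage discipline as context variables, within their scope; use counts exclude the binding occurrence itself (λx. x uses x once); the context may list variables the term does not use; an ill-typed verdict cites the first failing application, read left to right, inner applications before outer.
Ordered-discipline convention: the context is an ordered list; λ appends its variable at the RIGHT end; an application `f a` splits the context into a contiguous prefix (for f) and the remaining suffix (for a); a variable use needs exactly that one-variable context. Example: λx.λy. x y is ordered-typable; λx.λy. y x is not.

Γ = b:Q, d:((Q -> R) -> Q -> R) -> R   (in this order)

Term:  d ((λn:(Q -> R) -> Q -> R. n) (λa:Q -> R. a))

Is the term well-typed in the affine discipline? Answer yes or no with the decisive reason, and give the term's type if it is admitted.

yes — no duplicate uses among b, d, n, a; term : R
use counts: b ×0, d ×1, n (bound) ×1, a (bound) ×1
left-to-right use order: d, n, a
typing: well-typed at R
across the five disciplines: ordered ✗ · linear ✗ · affine ✓ · relevant ✗ · unrestricted ✓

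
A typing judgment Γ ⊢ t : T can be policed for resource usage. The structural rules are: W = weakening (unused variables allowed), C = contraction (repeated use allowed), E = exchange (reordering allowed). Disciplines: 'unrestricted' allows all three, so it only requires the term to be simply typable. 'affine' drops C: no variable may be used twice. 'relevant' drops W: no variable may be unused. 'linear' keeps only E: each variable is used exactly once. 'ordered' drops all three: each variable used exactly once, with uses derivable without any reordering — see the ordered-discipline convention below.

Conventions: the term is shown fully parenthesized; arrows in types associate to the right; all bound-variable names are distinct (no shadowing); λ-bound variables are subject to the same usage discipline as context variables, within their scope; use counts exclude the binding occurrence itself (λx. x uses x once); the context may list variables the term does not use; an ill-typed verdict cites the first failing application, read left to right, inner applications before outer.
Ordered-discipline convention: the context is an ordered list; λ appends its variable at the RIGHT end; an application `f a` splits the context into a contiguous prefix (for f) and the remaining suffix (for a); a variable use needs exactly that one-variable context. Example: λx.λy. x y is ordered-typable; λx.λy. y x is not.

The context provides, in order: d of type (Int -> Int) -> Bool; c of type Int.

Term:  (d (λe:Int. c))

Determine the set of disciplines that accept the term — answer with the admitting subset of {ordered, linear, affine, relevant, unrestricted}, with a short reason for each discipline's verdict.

admitting disciplines: affine, unrestricted
use counts: d: 1; c: 1; e [bound]: 0
left-to-right use order: d, c
typing: well-typed — term : Bool
ordered: ✗, e never used (weakening)
linear: ✗, e never used (weakening)
affine: ✓, d, c, e: no repeats, contraction unneeded
relevant: ✗, e never used (weakening)
unrestricted: ✓, typability at Bool is all that's needed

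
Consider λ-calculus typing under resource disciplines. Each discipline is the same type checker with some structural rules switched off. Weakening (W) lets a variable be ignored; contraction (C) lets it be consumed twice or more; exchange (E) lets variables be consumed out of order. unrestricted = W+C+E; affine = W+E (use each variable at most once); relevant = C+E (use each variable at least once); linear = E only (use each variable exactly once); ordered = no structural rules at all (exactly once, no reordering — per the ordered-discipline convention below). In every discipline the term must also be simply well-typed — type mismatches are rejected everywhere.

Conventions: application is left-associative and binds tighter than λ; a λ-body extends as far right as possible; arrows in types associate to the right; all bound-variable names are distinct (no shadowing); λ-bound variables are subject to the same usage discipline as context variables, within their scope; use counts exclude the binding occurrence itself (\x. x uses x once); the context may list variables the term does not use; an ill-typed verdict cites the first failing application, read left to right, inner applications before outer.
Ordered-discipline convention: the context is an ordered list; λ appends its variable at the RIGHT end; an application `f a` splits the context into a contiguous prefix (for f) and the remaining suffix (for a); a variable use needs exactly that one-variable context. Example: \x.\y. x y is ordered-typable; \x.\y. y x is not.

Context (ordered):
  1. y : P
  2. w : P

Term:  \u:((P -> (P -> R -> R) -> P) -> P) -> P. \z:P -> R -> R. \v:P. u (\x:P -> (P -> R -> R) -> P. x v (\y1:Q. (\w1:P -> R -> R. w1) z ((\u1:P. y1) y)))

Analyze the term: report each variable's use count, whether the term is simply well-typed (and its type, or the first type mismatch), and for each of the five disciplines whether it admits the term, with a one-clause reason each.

usage: y: 1×, w: 0×, u (bound): 1×, z (bound): 1×, v (bound): 1×, x (bound): 1×, y1 (bound): 1×, w1 (bound): 1×, u1 (bound): 0×
uses in reading order: u, x, v, w1, z, y1, y
typing: ill-typed: a function awaiting P gets Q
ordered: ✗, fails simple typing
linear: ✗, a type mismatch blocks all five
affine: ✗, the type mismatch rejects it
relevant: ✗, not simply typable
unrestricted: ✗, fails simple typing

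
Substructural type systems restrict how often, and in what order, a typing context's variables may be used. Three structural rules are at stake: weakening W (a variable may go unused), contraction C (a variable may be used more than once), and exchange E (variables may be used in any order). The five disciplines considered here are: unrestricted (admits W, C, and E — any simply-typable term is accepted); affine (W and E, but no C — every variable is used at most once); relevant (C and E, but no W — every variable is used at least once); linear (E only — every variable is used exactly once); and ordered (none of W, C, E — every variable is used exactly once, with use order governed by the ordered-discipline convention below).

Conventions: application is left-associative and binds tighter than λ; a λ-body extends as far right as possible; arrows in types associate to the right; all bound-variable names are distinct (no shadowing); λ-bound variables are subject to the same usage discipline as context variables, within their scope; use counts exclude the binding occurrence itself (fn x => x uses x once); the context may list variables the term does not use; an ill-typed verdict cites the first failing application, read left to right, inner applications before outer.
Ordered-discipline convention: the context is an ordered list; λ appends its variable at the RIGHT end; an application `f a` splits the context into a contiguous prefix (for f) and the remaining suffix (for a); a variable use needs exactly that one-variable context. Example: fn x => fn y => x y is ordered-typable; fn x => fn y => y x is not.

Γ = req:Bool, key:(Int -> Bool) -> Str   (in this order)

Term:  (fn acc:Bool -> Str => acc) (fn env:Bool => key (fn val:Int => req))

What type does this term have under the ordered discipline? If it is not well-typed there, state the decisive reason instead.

not well-typed under ordered — needs weakening: env, val unused
usage: req: 1; key: 1; acc [bound]: 1; env [bound]: 0; val [bound]: 0
order of uses: acc, key, req
typing: well-typed at Bool -> Str
across the five disciplines: ordered ✗, linear ✗, affine ✓, relevant ✗, unrestricted ✓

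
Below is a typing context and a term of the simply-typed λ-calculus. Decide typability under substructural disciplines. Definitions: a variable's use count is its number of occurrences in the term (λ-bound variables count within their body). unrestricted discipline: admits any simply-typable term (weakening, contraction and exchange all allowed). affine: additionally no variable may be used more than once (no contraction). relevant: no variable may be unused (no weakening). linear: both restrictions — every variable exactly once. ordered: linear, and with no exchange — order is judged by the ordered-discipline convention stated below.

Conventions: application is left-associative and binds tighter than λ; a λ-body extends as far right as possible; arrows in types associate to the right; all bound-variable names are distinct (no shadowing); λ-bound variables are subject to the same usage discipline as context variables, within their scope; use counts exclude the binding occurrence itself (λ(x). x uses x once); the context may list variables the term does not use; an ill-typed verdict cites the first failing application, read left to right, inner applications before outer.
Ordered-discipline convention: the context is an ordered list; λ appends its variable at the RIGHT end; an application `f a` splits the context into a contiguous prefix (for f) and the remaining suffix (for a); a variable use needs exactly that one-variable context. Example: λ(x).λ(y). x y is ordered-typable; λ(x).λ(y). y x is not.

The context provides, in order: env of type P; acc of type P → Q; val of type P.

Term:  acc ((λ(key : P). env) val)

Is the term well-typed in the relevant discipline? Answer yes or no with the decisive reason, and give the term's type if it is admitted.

no — needs weakening: key unused
usage: env: 1×, acc: 1×, val: 1×, key [bound]: 0×
left-to-right use order: acc, env, val
typing: well-typed — term : Q
all disciplines: ordered ✗; linear ✗; affine ✓; relevant ✗; unrestricted ✓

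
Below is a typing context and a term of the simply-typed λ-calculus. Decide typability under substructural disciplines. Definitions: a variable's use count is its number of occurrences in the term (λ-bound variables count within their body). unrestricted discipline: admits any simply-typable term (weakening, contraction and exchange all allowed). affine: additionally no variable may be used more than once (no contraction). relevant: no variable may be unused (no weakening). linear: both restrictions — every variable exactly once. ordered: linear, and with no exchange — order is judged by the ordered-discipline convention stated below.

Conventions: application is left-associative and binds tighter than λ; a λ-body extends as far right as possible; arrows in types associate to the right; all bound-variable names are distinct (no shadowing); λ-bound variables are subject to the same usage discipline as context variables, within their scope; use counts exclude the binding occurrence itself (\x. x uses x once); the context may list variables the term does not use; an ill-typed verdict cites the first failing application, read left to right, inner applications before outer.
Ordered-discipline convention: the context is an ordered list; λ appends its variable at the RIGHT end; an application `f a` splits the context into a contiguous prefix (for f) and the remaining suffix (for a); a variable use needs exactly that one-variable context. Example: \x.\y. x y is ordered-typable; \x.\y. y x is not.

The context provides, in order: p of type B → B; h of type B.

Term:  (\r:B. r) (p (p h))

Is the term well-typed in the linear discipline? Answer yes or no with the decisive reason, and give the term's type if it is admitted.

no — p ×2 used more than once (contraction)
counts: p ×2; h ×1; r (λ-bound) ×1
use order (left to right): r, p, p, h
typing: well-typed at B
per-discipline verdicts: ordered ✗ | linear ✗ | affine ✗ | relevant ✓ | unrestricted ✓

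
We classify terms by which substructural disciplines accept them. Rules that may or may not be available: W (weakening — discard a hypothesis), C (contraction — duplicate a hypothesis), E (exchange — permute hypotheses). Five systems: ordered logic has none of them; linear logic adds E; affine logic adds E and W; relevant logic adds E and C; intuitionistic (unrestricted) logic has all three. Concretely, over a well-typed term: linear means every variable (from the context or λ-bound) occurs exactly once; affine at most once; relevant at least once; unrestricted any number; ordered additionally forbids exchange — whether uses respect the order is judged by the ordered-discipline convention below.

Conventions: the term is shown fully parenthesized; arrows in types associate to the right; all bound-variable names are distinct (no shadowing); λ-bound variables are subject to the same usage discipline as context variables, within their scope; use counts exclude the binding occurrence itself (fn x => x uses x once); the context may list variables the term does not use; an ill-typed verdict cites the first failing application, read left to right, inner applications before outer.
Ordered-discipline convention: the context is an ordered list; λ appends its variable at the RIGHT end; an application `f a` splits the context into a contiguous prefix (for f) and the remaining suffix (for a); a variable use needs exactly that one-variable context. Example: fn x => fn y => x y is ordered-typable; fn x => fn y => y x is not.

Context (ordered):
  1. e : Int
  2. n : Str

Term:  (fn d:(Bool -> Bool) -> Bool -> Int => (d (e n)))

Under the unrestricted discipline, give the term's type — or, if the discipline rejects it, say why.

not well-typed under unrestricted — a type mismatch blocks all five
variable uses: e=1; n=1; d (λ-bound)=1
uses in reading order: d, e, n
typing: ill-typed: applying a non-function (Int)
all disciplines: ordered ✗; linear ✗; affine ✗; relevant ✗; unrestricted ✗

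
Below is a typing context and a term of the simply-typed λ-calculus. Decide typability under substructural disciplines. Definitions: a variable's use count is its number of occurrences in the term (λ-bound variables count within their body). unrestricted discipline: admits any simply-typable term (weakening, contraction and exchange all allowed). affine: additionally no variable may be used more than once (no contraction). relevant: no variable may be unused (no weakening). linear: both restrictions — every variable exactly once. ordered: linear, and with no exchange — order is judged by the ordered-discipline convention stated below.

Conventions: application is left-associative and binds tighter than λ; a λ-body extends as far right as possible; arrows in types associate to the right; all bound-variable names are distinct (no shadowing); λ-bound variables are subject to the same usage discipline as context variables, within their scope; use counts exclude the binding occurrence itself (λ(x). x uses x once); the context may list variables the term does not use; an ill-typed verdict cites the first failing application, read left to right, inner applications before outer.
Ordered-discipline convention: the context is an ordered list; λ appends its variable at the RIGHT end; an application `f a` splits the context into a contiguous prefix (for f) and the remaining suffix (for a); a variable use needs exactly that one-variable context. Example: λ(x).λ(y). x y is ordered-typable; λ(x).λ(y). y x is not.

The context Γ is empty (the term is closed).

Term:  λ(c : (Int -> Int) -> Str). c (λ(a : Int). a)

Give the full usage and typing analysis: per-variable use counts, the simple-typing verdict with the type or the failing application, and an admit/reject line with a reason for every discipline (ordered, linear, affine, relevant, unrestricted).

counts: c [bound]: 1; a [bound]: 1
left-to-right use order: c, a
typing: the term checks, with type ((Int -> Int) -> Str) -> Str
ordered: ✓, c, a once each; derivable with no W/C/E
linear: ✓, each of c, a used exactly once
affine: ✓, no duplicate uses among c, a
relevant: ✓, at least one use each (c, a)
unrestricted: ✓, well-typed at ((Int -> Int) -> Str) -> Str; no restrictions here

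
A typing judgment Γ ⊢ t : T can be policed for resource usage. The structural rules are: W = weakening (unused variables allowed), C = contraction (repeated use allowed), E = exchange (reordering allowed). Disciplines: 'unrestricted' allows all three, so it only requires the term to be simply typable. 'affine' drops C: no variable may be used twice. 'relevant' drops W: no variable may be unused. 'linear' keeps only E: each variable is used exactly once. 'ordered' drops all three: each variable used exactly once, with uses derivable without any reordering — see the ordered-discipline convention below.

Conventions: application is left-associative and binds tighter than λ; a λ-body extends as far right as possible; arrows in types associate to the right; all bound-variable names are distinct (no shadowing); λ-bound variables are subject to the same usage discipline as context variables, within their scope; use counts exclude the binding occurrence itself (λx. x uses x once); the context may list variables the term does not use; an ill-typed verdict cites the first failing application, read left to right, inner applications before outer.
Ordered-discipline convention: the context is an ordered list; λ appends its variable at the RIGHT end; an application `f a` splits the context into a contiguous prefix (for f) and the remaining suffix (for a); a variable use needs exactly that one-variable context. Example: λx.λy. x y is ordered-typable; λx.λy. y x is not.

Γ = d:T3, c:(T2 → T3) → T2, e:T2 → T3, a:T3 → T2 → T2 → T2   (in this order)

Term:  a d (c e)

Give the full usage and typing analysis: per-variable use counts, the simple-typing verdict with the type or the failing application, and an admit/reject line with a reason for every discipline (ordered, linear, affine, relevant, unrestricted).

usage: d: 1×, c: 1×, e: 1×, a: 1×
uses in reading order: a, d, c, e
typing: well-typed — term : T2 → T2
ordered: ✗ — use order a, d, c, e needs exchange
linear: ✓ — each of d, c, e, a used exactly once
affine: ✓ — none of d, c, e, a used more than once
relevant: ✓ — at least one use each (d, c, e, a)
unrestricted: ✓ — simply typable at T2 → T2; W, C, E all held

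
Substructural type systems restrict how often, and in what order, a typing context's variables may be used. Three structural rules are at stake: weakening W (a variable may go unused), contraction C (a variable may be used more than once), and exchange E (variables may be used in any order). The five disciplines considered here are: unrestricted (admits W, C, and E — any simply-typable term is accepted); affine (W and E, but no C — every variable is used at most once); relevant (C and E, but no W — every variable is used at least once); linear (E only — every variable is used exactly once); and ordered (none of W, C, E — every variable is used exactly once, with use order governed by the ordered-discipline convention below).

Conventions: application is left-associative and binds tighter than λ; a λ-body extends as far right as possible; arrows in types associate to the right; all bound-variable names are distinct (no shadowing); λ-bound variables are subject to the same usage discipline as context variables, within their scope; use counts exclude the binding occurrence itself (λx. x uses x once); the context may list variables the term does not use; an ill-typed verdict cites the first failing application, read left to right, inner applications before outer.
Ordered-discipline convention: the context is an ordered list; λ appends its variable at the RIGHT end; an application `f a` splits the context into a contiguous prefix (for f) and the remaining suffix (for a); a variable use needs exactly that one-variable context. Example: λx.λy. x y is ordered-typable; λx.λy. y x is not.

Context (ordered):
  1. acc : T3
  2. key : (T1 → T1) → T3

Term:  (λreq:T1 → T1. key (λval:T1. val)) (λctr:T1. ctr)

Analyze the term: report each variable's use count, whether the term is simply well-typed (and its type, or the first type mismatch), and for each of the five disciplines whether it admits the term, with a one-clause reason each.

usage: acc: 0, key: 1, req [bound]: 0, val [bound]: 1, ctr [bound]: 1
order of uses: key, val, ctr
typing: well-typed — term : T3
ordered ✗ (acc, req never used (weakening))
linear ✗ (acc, req never used (weakening))
affine ✓ (acc, key, req, val, ctr: no repeats, contraction unneeded)
relevant ✗ (acc, req never used (weakening))
unrestricted ✓ (well-typed at T3; no restrictions here)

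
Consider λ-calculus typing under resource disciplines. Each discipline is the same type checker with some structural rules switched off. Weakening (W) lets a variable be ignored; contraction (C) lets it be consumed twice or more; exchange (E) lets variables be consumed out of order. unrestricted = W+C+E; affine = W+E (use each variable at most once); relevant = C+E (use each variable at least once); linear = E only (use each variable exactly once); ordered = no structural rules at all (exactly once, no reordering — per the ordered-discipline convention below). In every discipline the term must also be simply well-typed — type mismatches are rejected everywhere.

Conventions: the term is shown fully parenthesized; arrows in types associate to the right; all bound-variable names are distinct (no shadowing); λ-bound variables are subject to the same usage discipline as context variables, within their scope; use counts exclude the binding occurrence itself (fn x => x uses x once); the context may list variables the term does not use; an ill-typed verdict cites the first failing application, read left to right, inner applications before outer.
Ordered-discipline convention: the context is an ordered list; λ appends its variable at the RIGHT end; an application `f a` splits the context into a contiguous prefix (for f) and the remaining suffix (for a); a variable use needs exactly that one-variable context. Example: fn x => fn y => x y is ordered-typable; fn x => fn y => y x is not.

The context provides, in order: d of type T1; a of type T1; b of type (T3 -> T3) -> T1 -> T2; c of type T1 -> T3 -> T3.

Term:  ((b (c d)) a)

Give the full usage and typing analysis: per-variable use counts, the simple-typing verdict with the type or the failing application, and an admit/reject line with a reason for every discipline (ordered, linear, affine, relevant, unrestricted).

use counts: d ×1, a ×1, b ×1, c ×1
order of uses: b, c, d, a
typing: well-typed at T2
ordered: ✗, needs exchange: uses follow b, c, d, a
linear: ✓, d, a, b, c: one use apiece
affine: ✓, none of d, a, b, c used more than once
relevant: ✓, none of d, a, b, c goes unused
unrestricted: ✓, simply typable at T2; W, C, E all held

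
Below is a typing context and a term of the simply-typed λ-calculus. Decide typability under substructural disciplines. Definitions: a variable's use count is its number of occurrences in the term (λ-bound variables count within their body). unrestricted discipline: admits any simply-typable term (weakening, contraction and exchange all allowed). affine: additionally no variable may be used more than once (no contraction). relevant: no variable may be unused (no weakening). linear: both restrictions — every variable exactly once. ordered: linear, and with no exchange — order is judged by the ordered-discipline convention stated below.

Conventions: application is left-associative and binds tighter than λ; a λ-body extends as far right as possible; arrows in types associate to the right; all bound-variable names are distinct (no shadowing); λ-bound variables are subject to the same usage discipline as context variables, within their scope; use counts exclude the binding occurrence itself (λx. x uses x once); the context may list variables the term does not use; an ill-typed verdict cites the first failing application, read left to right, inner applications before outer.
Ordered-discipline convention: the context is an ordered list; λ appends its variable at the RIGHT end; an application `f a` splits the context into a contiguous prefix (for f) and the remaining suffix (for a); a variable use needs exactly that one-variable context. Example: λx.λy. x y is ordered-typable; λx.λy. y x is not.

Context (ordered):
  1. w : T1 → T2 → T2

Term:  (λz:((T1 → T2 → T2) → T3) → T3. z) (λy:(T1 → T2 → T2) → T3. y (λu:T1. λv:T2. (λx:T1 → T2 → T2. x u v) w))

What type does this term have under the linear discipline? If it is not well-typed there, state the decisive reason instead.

term : ((T1 → T2 → T2) → T3) → T3
variable uses: w ×1; z (bound) ×1; y (bound) ×1; u (bound) ×1; v (bound) ×1; x (bound) ×1
order of uses: z, y, x, u, v, w
typing: well-typed — term : ((T1 → T2 → T2) → T3) → T3
all disciplines: ordered ✗; linear ✓; affine ✓; relevant ✓; unrestricted ✓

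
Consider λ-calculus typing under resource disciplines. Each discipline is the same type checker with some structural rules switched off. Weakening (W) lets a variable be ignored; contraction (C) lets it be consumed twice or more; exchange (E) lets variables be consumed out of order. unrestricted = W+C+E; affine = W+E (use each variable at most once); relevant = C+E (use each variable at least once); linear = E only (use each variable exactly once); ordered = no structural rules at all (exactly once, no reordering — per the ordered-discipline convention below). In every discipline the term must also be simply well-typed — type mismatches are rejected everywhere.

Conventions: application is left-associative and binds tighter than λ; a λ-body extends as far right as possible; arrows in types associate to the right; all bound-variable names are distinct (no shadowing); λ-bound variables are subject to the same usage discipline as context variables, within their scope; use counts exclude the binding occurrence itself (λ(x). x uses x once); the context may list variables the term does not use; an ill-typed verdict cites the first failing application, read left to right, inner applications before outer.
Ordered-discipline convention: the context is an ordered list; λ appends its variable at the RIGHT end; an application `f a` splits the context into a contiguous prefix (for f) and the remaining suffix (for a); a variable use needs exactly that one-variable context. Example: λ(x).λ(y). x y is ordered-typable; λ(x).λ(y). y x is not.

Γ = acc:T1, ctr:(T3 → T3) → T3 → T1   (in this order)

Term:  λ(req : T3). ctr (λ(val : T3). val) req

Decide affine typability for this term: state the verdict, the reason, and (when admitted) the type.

yes — at most one use each (acc, ctr, req, val); term : T3 → T1
variable uses: acc ×0; ctr ×1; req (λ-bound) ×1; val (λ-bound) ×1
uses in reading order: ctr, val, req
typing: well-typed — term : T3 → T1
summary: ordered ✗, linear ✗, affine ✓, relevant ✗, unrestricted ✓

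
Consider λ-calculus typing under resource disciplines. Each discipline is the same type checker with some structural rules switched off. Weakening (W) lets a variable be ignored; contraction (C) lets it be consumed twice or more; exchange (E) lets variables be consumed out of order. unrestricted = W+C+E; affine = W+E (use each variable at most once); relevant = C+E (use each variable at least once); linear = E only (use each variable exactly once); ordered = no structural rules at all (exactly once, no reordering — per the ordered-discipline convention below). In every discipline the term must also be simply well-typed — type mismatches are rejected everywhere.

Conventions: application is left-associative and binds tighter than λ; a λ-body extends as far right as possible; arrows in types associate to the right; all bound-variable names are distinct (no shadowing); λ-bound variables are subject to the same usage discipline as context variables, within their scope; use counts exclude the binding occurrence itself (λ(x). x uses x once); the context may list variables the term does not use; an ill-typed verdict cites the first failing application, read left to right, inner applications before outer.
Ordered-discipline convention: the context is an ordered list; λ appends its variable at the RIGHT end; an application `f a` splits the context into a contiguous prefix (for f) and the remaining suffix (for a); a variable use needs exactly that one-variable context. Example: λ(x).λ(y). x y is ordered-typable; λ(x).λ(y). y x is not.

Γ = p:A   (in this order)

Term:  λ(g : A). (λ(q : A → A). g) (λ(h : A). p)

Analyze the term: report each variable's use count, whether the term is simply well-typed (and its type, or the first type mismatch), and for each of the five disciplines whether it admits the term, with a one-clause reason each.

usage: p=1, g [bound]=1, q [bound]=0, h [bound]=0
left-to-right use order: g, p
typing: ✓ — A → A
ordered ✗ (q, h left unused)
linear ✗ (q, h left unused)
affine ✓ (no duplicate uses among p, g, q, h)
relevant ✗ (q, h left unused)
unrestricted ✓ (well-typed at A → A; no restrictions here)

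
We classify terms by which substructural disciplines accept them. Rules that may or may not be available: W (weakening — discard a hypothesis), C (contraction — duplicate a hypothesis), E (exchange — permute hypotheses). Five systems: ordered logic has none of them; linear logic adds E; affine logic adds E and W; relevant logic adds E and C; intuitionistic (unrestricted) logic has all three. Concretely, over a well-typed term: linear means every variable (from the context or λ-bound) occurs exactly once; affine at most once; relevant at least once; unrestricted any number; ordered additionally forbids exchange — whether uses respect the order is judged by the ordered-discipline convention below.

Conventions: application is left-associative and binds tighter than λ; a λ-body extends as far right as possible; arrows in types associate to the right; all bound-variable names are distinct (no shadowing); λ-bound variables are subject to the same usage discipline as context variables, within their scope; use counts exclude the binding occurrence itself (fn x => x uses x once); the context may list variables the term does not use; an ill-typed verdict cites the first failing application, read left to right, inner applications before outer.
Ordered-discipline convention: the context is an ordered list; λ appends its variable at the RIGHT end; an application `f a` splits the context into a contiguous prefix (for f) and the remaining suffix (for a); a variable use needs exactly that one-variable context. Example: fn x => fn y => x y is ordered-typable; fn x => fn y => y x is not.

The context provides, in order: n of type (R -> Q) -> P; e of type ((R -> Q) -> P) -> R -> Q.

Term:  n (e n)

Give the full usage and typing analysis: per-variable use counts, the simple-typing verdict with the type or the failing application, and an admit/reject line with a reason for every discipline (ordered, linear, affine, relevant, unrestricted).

variable uses: n: 2×; e: 1×
order of uses: n, e, n
typing: well-typed at P
ordered ✗ (n ×2 used more than once (contraction))
linear ✗ (n ×2 used more than once (contraction))
affine ✗ (n ×2 used more than once (contraction))
relevant ✓ (at least one use each (n, e))
unrestricted ✓ (type-checks (P) and nothing is barred)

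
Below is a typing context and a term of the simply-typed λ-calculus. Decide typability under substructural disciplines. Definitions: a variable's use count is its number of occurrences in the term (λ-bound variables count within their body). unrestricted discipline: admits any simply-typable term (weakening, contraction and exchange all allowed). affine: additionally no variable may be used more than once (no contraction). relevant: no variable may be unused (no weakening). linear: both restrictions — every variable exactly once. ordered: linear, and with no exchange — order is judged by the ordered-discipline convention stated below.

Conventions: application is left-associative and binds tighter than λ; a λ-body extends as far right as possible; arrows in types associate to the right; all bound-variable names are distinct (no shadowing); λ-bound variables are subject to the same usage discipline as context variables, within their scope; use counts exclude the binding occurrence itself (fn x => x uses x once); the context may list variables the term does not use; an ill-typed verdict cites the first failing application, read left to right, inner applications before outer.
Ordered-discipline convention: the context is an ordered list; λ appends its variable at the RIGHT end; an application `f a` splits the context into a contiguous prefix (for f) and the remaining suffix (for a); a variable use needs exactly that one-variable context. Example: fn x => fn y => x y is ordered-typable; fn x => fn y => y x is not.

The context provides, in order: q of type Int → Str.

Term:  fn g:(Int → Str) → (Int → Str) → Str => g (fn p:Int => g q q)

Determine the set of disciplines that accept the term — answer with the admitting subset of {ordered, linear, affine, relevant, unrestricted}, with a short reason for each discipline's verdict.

admitting disciplines: unrestricted
usage: q: 2×; g [bound]: 2×; p [bound]: 0×
uses in reading order: g, g, q, q
typing: ✓ — ((Int → Str) → (Int → Str) → Str) → (Int → Str) → Str
ordered: ✗, needs contraction — q ×2, g ×2; unused: p — weakening required
linear: ✗, needs contraction — q ×2, g ×2; unused: p — weakening required
affine: ✗, needs contraction — q ×2, g ×2
relevant: ✗, unused: p — weakening required
unrestricted: ✓, well-typed at ((Int → Str) → (Int → Str) → Str) → (Int → Str) → Str; no restrictions here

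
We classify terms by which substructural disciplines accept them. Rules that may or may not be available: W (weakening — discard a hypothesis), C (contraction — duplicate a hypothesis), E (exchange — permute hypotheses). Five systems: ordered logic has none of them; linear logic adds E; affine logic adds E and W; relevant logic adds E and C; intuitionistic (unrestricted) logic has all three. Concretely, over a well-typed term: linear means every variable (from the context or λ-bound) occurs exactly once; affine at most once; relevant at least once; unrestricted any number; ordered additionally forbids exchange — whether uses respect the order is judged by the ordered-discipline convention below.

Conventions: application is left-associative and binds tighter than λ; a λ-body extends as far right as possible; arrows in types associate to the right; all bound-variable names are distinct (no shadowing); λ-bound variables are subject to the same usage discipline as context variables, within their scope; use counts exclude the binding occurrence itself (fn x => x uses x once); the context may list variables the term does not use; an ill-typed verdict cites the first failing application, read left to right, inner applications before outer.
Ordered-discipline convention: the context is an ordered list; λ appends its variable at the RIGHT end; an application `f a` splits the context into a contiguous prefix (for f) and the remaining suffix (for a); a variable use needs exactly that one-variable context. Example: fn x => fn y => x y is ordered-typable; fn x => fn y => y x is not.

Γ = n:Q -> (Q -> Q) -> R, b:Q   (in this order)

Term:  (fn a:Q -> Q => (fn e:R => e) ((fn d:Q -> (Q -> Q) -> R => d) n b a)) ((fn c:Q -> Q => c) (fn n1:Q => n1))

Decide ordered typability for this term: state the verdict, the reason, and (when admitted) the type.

yes — n, b, a, e, d, c, n1 once each; derivable with no W/C/E; term : R
usage: n: 1×; b: 1×; a (bound): 1×; e (bound): 1×; d (bound): 1×; c (bound): 1×; n1 (bound): 1×
uses in reading order: e, d, n, b, a, c, n1
typing: ✓ — R
per-discipline verdicts: ordered ✓, linear ✓, affine ✓, relevant ✓, unrestricted ✓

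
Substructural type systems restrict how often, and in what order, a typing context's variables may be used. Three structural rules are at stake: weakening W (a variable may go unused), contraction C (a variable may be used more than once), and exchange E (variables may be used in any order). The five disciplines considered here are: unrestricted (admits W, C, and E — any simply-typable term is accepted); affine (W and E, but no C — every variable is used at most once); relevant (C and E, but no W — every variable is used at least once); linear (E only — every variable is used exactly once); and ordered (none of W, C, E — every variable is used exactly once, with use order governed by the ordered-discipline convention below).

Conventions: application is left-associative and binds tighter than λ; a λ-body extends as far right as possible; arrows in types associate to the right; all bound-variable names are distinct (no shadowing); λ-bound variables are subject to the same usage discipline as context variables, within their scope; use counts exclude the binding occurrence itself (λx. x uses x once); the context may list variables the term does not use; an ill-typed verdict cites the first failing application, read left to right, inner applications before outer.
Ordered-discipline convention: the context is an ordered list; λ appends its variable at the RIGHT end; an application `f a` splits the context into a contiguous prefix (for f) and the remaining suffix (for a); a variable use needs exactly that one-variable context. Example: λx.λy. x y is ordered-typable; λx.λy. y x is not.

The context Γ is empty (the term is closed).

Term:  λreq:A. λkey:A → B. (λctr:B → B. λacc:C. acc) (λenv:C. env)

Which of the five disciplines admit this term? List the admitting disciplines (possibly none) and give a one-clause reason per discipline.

accepted by: none
variable uses: req [bound] ×0; key [bound] ×0; ctr [bound] ×0; acc [bound] ×1; env [bound] ×1
order of uses: acc, env
typing: ill-typed: an argument C → C mismatches the expected B → B
ordered ✗ (the type mismatch rejects it)
linear ✗ (not simply typable)
affine ✗ (fails simple typing)
relevant ✗ (a type mismatch blocks all five)
unrestricted ✗ (the type mismatch rejects it)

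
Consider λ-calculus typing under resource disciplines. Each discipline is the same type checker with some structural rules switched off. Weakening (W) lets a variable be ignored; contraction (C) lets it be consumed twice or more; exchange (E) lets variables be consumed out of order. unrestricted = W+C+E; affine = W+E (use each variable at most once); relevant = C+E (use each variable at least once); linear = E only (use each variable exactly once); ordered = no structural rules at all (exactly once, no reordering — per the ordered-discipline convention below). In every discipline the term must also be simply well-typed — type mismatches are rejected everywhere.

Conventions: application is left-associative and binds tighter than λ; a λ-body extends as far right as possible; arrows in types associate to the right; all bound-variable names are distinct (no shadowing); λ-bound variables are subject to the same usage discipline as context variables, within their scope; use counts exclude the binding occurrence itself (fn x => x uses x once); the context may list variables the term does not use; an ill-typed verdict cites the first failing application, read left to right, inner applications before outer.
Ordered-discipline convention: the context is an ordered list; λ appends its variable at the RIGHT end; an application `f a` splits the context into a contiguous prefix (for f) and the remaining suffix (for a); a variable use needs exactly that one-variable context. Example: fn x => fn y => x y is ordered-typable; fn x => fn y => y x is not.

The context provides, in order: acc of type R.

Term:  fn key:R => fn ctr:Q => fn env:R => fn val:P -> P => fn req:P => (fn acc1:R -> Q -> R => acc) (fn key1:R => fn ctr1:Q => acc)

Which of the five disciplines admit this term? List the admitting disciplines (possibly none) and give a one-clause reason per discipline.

admitted in: unrestricted
use counts: acc=2; key (bound)=0; ctr (bound)=0; env (bound)=0; val (bound)=0; req (bound)=0; acc1 (bound)=0; key1 (bound)=0; ctr1 (bound)=0
use order (left to right): acc, acc
typing: the term checks, with type R -> Q -> R -> (P -> P) -> P -> R
ordered: ✗ — uses contraction: acc ×2; unused: key, ctr, env, val, req, acc1, key1, ctr1 — weakening required
linear: ✗ — uses contraction: acc ×2; unused: key, ctr, env, val, req, acc1, key1, ctr1 — weakening required
affine: ✗ — uses contraction: acc ×2
relevant: ✗ — unused: key, ctr, env, val, req, acc1, key1, ctr1 — weakening required
unrestricted: ✓ — typability at R -> Q -> R -> (P -> P) -> P -> R is all that's needed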